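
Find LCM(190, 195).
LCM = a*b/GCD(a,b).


GCD(190, 195) = 5
LCM = 190*195/5 = 37050/5 = 7410

LCM = 7410


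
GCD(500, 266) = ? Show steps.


500 = 1 * 266 + 234
266 = 1 * 234 + 32
234 = 7 * 32 + 10
32 = 3 * 10 + 2
10 = 5 * 2 + 0
GCD = 2


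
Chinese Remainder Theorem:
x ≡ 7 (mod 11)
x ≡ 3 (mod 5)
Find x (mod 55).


M = 11*5 = 55
M1 = M/11 = 5, M2 = M/5 = 11
M1^(-1) mod 11 = 9, M2^(-1) mod 5 = 1
x = 7*5*9 + 3*11*1 = 348
348 mod 55 = 18
Check: 18 mod 11 = 7 ✓, 18 mod 5 = 3 ✓

x ≡ 18 (mod 55)


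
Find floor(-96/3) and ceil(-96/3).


-96/3 = -32.0000
floor = -32
ceil = -32

floor = -32, ceil = -32


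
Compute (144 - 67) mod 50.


144 - 67 = 77
77 mod 50 = 27


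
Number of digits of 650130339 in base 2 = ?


650130339 in base 2 = 100110110000000011001110100011
Number of digits = 30

30 digits (base 2)


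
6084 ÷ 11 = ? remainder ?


6084 = 11 * 553 + 1
Check: 6083 + 1 = 6084

q = 553, r = 1


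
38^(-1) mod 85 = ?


Use the extended Euclidean algorithm on (85, 38); each row r = 85*s + 38*t:
r=85, s=1, t=0
r=38, s=0, t=1
q=2: r=9, s=1, t=-2   [85*(1) + 38*(-2) = 9]
q=4: r=2, s=-4, t=9   [85*(-4) + 38*(9) = 2]
q=4: r=1, s=17, t=-38   [85*(17) + 38*(-38) = 1]
q=2: r=0, s=-38, t=85   [85*(-38) + 38*(85) = 0]
GCD = 1 with t = -38, so 38*(-38) ≡ 1 (mod 85)
Inverse = -38 mod 85 = 47
Check: 38 * 47 = 1786 ≡ 1 (mod 85)

38^(-1) ≡ 47 (mod 85)


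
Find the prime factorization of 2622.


2622 / 2 = 1311
1311 / 3 = 437
437 / 19 = 23
23 / 23 = 1
2622 = 2 × 3 × 19 × 23


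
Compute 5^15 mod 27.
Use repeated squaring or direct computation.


5^1 mod 27 = 5
5^2 mod 27 = 25
5^3 mod 27 = 17
5^4 mod 27 = 4
5^5 mod 27 = 20
5^6 mod 27 = 19
5^7 mod 27 = 14
5^8 mod 27 = 16
5^9 mod 27 = 26
5^10 mod 27 = 22
5^11 mod 27 = 2
5^12 mod 27 = 10
5^13 mod 27 = 23
5^14 mod 27 = 7
5^15 mod 27 = 8


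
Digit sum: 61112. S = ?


6 + 1 + 1 + 1 + 2 = 11


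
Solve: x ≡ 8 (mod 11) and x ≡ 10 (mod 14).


M = 11*14 = 154
M1 = M/11 = 14, M2 = M/14 = 11
M1^(-1) mod 11 = 4, M2^(-1) mod 14 = 9
x = 8*14*4 + 10*11*9 = 1438
1438 mod 154 = 52
Check: 52 mod 11 = 8 ✓, 52 mod 14 = 10 ✓

x ≡ 52 (mod 154)


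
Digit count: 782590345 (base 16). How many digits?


782590345 in base 16 = 2EA56189
Number of digits = 8

8 digits (base 16)


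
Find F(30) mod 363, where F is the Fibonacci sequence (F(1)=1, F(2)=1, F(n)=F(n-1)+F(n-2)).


F(k) mod 363 for k=1..30:
1, 1, 2, 3, 5, 8, 13, 21, 34, 55, 89, 144, 233, 14, 247, 261, 145, 43, 188, 231, 56, 287, 343, 267, 247, 151, 35, 186, 221, 44
F(30) mod 363 = 44


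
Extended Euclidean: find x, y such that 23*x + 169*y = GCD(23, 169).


Tabular extended Euclidean (each row: r = 23*s + 169*t):
r=23, s=1, t=0
r=169, s=0, t=1
q=0: r=23, s=1, t=0   [23*(1) + 169*(0) = 23]
q=7: r=8, s=-7, t=1   [23*(-7) + 169*(1) = 8]
q=2: r=7, s=15, t=-2   [23*(15) + 169*(-2) = 7]
q=1: r=1, s=-22, t=3   [23*(-22) + 169*(3) = 1]
q=7: r=0, s=169, t=-23   [23*(169) + 169*(-23) = 0]
GCD = 1; from the row with r=1: x=-22, y=3
Check: 23*(-22) + 169*(3) = -506 + 507 = 1

GCD = 1, x = -22, y = 3


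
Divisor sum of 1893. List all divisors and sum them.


Divisors of 1893: 1, 3, 631, 1893
Sum = 1 + 3 + 631 + 1893 = 2528

σ(1893) = 2528


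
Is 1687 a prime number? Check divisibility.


1687 / 7 = 241 (exact division)
1687 is NOT prime.

No, 1687 is not prime


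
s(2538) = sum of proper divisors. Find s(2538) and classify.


Proper divisors: 1, 2, 3, 6, 9, 18, 27, 47, 54, 94, 141, 282, 423, 846, 1269
Sum = 1 + 2 + 3 + 6 + 9 + 18 + 27 + 47 + 54 + 94 + 141 + 282 + 423 + 846 + 1269 = 3222
3222 > 2538 → abundant

s(2538) = 3222 (abundant)


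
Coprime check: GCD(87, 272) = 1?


Euclidean algorithm:
272 = 3 * 87 + 11
87 = 7 * 11 + 10
11 = 1 * 10 + 1
10 = 10 * 1 + 0
GCD(87, 272) = 1

Yes, coprime (GCD = 1)


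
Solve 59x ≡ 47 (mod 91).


GCD(59, 91) = 1, unique solution
a^(-1) mod 91 = 54
x = 54 * 47 mod 91 = 81

x ≡ 81 (mod 91)


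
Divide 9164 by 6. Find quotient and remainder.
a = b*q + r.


9164 = 6 * 1527 + 2
Check: 9162 + 2 = 9164

q = 1527, r = 2


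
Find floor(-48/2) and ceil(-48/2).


-48/2 = -24.0000
floor = -24
ceil = -24

floor = -24, ceil = -24


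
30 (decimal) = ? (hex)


30 (base 10) = 30 (decimal)
30 (decimal) = 1E (base 16)


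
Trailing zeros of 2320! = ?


floor(2320/5) = 464
floor(2320/25) = 92
floor(2320/125) = 18
floor(2320/625) = 3
Total = 577

577 trailing zeros


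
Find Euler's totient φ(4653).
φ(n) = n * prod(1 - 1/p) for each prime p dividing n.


4653 = 3^2 × 11 × 47
Prime factors: 3, 11, 47
φ(4653) = 4653 × (1-1/3) × (1-1/11) × (1-1/47)
= 4653 × 2/3 × 10/11 × 46/47 = 2760

φ(4653) = 2760


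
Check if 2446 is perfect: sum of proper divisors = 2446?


Proper divisors of 2446: 1, 2, 1223
Sum = 1 + 2 + 1223 = 1226

No, 2446 is not perfect (1226 ≠ 2446)


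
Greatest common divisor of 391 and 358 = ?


391 = 1 * 358 + 33
358 = 10 * 33 + 28
33 = 1 * 28 + 5
28 = 5 * 5 + 3
5 = 1 * 3 + 2
3 = 1 * 2 + 1
2 = 2 * 1 + 0
GCD = 1


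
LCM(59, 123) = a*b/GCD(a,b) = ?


GCD(59, 123) = 1
LCM = 59*123/1 = 7257/1 = 7257

LCM = 7257


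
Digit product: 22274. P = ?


2 × 2 × 2 × 7 × 4 = 224


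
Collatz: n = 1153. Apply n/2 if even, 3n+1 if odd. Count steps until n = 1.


1153 → 3460 → 1730 → 865 → 2596 → 1298 → 649 → 1948 → 974 → 487 → 1462 → 731 → 2194 → 1097 → 3292 → 1646 → 823 → 2470 → 1235 → 3706 → 1853 → 5560 → 2780 → 1390 → 695 → 2086 → 1043 → 3130 → 1565 → 4696 → 2348 → 1174 → 587 → 1762 → 881 → 2644 → 1322 → 661 → 1984 → 992 → 496 → 248 → 124 → 62 → 31 → 94 → 47 → 142 → 71 → 214 → 107 → 322 → 161 → 484 → 242 → 121 → 364 → 182 → 91 → 274 → 137 → 412 → 206 → 103 → 310 → 155 → 466 → 233 → 700 → 350 → 175 → 526 → 263 → 790 → 395 → 1186 → 593 → 1780 → 890 → 445 → 1336 → 668 → 334 → 167 → 502 → 251 → 754 → 377 → 1132 → 566 → 283 → 850 → 425 → 1276 → 638 → 319 → 958 → 479 → 1438 → 719 → 2158 → 1079 → 3238 → 1619 → 4858 → 2429 → 7288 → 3644 → 1822 → 911 → 2734 → 1367 → 4102 → 2051 → 6154 → 3077 → 9232 → 4616 → 2308 → 1154 → 577 → 1732 → 866 → 433 → 1300 → 650 → 325 → 976 → 488 → 244 → 122 → 61 → 184 → 92 → 46 → 23 → 70 → 35 → 106 → 53 → 160 → 80 → 40 → 20 → 10 → 5 → 16 → 8 → 4 → 2 → 1
Total steps = 150

150 steps


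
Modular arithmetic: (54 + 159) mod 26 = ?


54 + 159 = 213
213 mod 26 = 5


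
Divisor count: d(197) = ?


197 = 197^1
d(197) = (1+1) = 2

2 divisors


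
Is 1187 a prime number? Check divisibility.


Check divisors up to sqrt(1187) = 34.4529
No divisors found.
1187 is prime.

Yes, 1187 is prime


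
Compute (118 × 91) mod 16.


118 × 91 = 10738
10738 mod 16 = 2


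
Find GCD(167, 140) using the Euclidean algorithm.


167 = 1 * 140 + 27
140 = 5 * 27 + 5
27 = 5 * 5 + 2
5 = 2 * 2 + 1
2 = 2 * 1 + 0
GCD = 1


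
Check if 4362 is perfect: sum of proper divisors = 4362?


Proper divisors of 4362: 1, 2, 3, 6, 727, 1454, 2181
Sum = 1 + 2 + 3 + 6 + 727 + 1454 + 2181 = 4374

No, 4362 is not perfect (4374 ≠ 4362)


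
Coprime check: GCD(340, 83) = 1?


Euclidean algorithm:
340 = 4 * 83 + 8
83 = 10 * 8 + 3
8 = 2 * 3 + 2
3 = 1 * 2 + 1
2 = 2 * 1 + 0
GCD(340, 83) = 1

Yes, coprime (GCD = 1)


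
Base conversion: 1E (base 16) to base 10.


1E (base 16) = 30 (decimal)
30 (decimal) = 30 (base 10)


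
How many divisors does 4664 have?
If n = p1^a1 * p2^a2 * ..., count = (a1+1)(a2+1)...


4664 = 2^3 × 11^1 × 53^1
d(4664) = (3+1) × (1+1) × (1+1) = 16

16 divisors


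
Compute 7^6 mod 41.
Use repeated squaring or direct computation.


7^1 mod 41 = 7
7^2 mod 41 = 8
7^3 mod 41 = 15
7^4 mod 41 = 23
7^5 mod 41 = 38
7^6 mod 41 = 20


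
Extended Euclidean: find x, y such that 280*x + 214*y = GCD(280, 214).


Tabular extended Euclidean (each row: r = 280*s + 214*t):
r=280, s=1, t=0
r=214, s=0, t=1
q=1: r=66, s=1, t=-1   [280*(1) + 214*(-1) = 66]
q=3: r=16, s=-3, t=4   [280*(-3) + 214*(4) = 16]
q=4: r=2, s=13, t=-17   [280*(13) + 214*(-17) = 2]
q=8: r=0, s=-107, t=140   [280*(-107) + 214*(140) = 0]
GCD = 2; from the row with r=2: x=13, y=-17
Check: 280*(13) + 214*(-17) = 3640 - 3638 = 2

GCD = 2, x = 13, y = -17


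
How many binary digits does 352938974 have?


352938974 in base 2 = 10101000010010110101111011110
Number of digits = 29

29 digits (base 2)


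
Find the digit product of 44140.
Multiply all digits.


4 × 4 × 1 × 4 × 0 = 0


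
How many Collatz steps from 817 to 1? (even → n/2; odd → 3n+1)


817 → 2452 → 1226 → 613 → 1840 → 920 → 460 → 230 → 115 → 346 → 173 → 520 → 260 → 130 → 65 → 196 → 98 → 49 → 148 → 74 → 37 → 112 → 56 → 28 → 14 → 7 → 22 → 11 → 34 → 17 → 52 → 26 → 13 → 40 → 20 → 10 → 5 → 16 → 8 → 4 → 2 → 1
Total steps = 41

41 steps


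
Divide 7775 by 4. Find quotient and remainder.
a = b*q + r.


7775 = 4 * 1943 + 3
Check: 7772 + 3 = 7775

q = 1943, r = 3


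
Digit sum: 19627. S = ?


1 + 9 + 6 + 2 + 7 = 25


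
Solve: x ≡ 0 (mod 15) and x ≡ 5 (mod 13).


M = 15*13 = 195
M1 = M/15 = 13, M2 = M/13 = 15
M1^(-1) mod 15 = 7, M2^(-1) mod 13 = 7
x = 0*13*7 + 5*15*7 = 525
525 mod 195 = 135
Check: 135 mod 15 = 0 ✓, 135 mod 13 = 5 ✓

x ≡ 135 (mod 195)


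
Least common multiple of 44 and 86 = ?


GCD(44, 86) = 2
LCM = 44*86/2 = 3784/2 = 1892

LCM = 1892


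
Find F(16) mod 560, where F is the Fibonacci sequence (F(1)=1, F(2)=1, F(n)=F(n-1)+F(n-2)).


F(k) mod 560 for k=1..16:
1, 1, 2, 3, 5, 8, 13, 21, 34, 55, 89, 144, 233, 377, 50, 427
F(16) mod 560 = 427


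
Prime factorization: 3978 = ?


3978 / 2 = 1989
1989 / 3 = 663
663 / 3 = 221
221 / 13 = 17
17 / 17 = 1
3978 = 2 × 3^2 × 13 × 17


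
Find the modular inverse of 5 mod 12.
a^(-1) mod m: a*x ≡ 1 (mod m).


Use the extended Euclidean algorithm on (12, 5); each row r = 12*s + 5*t:
r=12, s=1, t=0
r=5, s=0, t=1
q=2: r=2, s=1, t=-2   [12*(1) + 5*(-2) = 2]
q=2: r=1, s=-2, t=5   [12*(-2) + 5*(5) = 1]
q=2: r=0, s=5, t=-12   [12*(5) + 5*(-12) = 0]
GCD = 1 with t = 5, so 5*(5) ≡ 1 (mod 12)
Inverse = 5 mod 12 = 5
Check: 5 * 5 = 25 ≡ 1 (mod 12)

5^(-1) ≡ 5 (mod 12)


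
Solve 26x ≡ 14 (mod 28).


GCD(26, 28) = 2 divides 14
Divide: 13x ≡ 7 (mod 14)
x ≡ 7 (mod 14)


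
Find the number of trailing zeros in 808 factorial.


floor(808/5) = 161
floor(808/25) = 32
floor(808/125) = 6
floor(808/625) = 1
Total = 200

200 trailing zeros


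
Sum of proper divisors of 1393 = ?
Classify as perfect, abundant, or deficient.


Proper divisors: 1, 7, 199
Sum = 1 + 7 + 199 = 207
207 < 1393 → deficient

s(1393) = 207 (deficient)


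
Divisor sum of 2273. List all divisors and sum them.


Divisors of 2273: 1, 2273
Sum = 1 + 2273 = 2274

σ(2273) = 2274


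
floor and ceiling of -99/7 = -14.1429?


-99/7 = -14.1429
floor = -15
ceil = -14

floor = -15, ceil = -14


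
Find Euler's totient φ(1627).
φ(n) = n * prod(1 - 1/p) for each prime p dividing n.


1627 = 1627
Prime factors: 1627
φ(1627) = 1627 × (1-1/1627)
= 1627 × 1626/1627 = 1626

φ(1627) = 1626


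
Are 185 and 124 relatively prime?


Euclidean algorithm:
185 = 1 * 124 + 61
124 = 2 * 61 + 2
61 = 30 * 2 + 1
2 = 2 * 1 + 0
GCD(185, 124) = 1

Yes, coprime (GCD = 1)


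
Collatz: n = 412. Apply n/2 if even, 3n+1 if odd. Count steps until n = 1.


412 → 206 → 103 → 310 → 155 → 466 → 233 → 700 → 350 → 175 → 526 → 263 → 790 → 395 → 1186 → 593 → 1780 → 890 → 445 → 1336 → 668 → 334 → 167 → 502 → 251 → 754 → 377 → 1132 → 566 → 283 → 850 → 425 → 1276 → 638 → 319 → 958 → 479 → 1438 → 719 → 2158 → 1079 → 3238 → 1619 → 4858 → 2429 → 7288 → 3644 → 1822 → 911 → 2734 → 1367 → 4102 → 2051 → 6154 → 3077 → 9232 → 4616 → 2308 → 1154 → 577 → 1732 → 866 → 433 → 1300 → 650 → 325 → 976 → 488 → 244 → 122 → 61 → 184 → 92 → 46 → 23 → 70 → 35 → 106 → 53 → 160 → 80 → 40 → 20 → 10 → 5 → 16 → 8 → 4 → 2 → 1
Total steps = 89

89 steps


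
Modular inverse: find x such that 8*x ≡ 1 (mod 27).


Use the extended Euclidean algorithm on (27, 8); each row r = 27*s + 8*t:
r=27, s=1, t=0
r=8, s=0, t=1
q=3: r=3, s=1, t=-3   [27*(1) + 8*(-3) = 3]
q=2: r=2, s=-2, t=7   [27*(-2) + 8*(7) = 2]
q=1: r=1, s=3, t=-10   [27*(3) + 8*(-10) = 1]
q=2: r=0, s=-8, t=27   [27*(-8) + 8*(27) = 0]
GCD = 1 with t = -10, so 8*(-10) ≡ 1 (mod 27)
Inverse = -10 mod 27 = 17
Check: 8 * 17 = 136 ≡ 1 (mod 27)

8^(-1) ≡ 17 (mod 27)


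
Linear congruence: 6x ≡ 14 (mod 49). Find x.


GCD(6, 49) = 1, unique solution
a^(-1) mod 49 = 41
x = 41 * 14 mod 49 = 35

x ≡ 35 (mod 49)


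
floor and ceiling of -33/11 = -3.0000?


-33/11 = -3.0000
floor = -3
ceil = -3

floor = -3, ceil = -3


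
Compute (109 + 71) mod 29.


109 + 71 = 180
180 mod 29 = 6


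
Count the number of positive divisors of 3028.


3028 = 2^2 × 757^1
d(3028) = (2+1) × (1+1) = 6

6 divisors


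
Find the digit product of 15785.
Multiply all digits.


1 × 5 × 7 × 8 × 5 = 1400


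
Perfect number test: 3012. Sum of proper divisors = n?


Proper divisors of 3012: 1, 2, 3, 4, 6, 12, 251, 502, 753, 1004, 1506
Sum = 1 + 2 + 3 + 4 + 6 + 12 + 251 + 502 + 753 + 1004 + 1506 = 4044

No, 3012 is not perfect (4044 ≠ 3012)


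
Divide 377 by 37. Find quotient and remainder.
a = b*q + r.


377 = 37 * 10 + 7
Check: 370 + 7 = 377

q = 10, r = 7


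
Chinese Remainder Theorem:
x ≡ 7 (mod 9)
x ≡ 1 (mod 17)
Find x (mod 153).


M = 9*17 = 153
M1 = M/9 = 17, M2 = M/17 = 9
M1^(-1) mod 9 = 8, M2^(-1) mod 17 = 2
x = 7*17*8 + 1*9*2 = 970
970 mod 153 = 52
Check: 52 mod 9 = 7 ✓, 52 mod 17 = 1 ✓

x ≡ 52 (mod 153)


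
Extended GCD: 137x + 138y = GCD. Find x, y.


Tabular extended Euclidean (each row: r = 137*s + 138*t):
r=137, s=1, t=0
r=138, s=0, t=1
q=0: r=137, s=1, t=0   [137*(1) + 138*(0) = 137]
q=1: r=1, s=-1, t=1   [137*(-1) + 138*(1) = 1]
q=137: r=0, s=138, t=-137   [137*(138) + 138*(-137) = 0]
GCD = 1; from the row with r=1: x=-1, y=1
Check: 137*(-1) + 138*(1) = -137 + 138 = 1

GCD = 1, x = -1, y = 1


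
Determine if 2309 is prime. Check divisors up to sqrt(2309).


Check divisors up to sqrt(2309) = 48.0521
No divisors found.
2309 is prime.

Yes, 2309 is prime


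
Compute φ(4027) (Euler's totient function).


4027 = 4027
Prime factors: 4027
φ(4027) = 4027 × (1-1/4027)
= 4027 × 4026/4027 = 4026

φ(4027) = 4026


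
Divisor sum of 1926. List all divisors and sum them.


Divisors of 1926: 1, 2, 3, 6, 9, 18, 107, 214, 321, 642, 963, 1926
Sum = 1 + 2 + 3 + 6 + 9 + 18 + 107 + 214 + 321 + 642 + 963 + 1926 = 4212

σ(1926) = 4212


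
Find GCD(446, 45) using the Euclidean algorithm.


446 = 9 * 45 + 41
45 = 1 * 41 + 4
41 = 10 * 4 + 1
4 = 4 * 1 + 0
GCD = 1


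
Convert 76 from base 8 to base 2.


76 (base 8) = 62 (decimal)
62 (decimal) = 111110 (base 2)


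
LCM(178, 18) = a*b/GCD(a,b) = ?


GCD(178, 18) = 2
LCM = 178*18/2 = 3204/2 = 1602

LCM = 1602


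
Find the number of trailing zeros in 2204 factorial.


floor(2204/5) = 440
floor(2204/25) = 88
floor(2204/125) = 17
floor(2204/625) = 3
Total = 548

548 trailing zeros


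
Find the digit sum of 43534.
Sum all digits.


4 + 3 + 5 + 3 + 4 = 19


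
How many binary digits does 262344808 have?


262344808 in base 2 = 1111101000110001000001101000
Number of digits = 28

28 digits (base 2)


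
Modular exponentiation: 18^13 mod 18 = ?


18^1 mod 18 = 0
18^2 mod 18 = 0
18^3 mod 18 = 0
18^4 mod 18 = 0
18^5 mod 18 = 0
18^6 mod 18 = 0
18^7 mod 18 = 0
18^8 mod 18 = 0
18^9 mod 18 = 0
18^10 mod 18 = 0
18^11 mod 18 = 0
18^12 mod 18 = 0
18^13 mod 18 = 0


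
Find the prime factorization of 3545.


3545 / 5 = 709
709 / 709 = 1
3545 = 5 × 709


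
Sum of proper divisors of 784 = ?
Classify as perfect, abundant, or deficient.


Proper divisors: 1, 2, 4, 7, 8, 14, 16, 28, 49, 56, 98, 112, 196, 392
Sum = 1 + 2 + 4 + 7 + 8 + 14 + 16 + 28 + 49 + 56 + 98 + 112 + 196 + 392 = 983
983 > 784 → abundant

s(784) = 983 (abundant)


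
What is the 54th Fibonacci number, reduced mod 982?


F(k) mod 982 for k=1..54:
1, 1, 2, 3, 5, 8, 13, 21, 34, 55, 89, 144, 233, 377, 610, 5, 615, 620, 253, 873, 144, 35, 179, 214, 393, 607, 18, 625, 643, 286, 929, 233, 180, 413, 593, 24, 617, 641, 276, 917, 211, 146, 357, 503, 860, 381, 259, 640, 899, 557, 474, 49, 523, 572
F(54) mod 982 = 572


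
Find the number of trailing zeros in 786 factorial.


floor(786/5) = 157
floor(786/25) = 31
floor(786/125) = 6
floor(786/625) = 1
Total = 195

195 trailing zeros


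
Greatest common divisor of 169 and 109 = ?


169 = 1 * 109 + 60
109 = 1 * 60 + 49
60 = 1 * 49 + 11
49 = 4 * 11 + 5
11 = 2 * 5 + 1
5 = 5 * 1 + 0
GCD = 1


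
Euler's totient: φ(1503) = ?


1503 = 3^2 × 167
Prime factors: 3, 167
φ(1503) = 1503 × (1-1/3) × (1-1/167)
= 1503 × 2/3 × 166/167 = 996

φ(1503) = 996


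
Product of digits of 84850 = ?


8 × 4 × 8 × 5 × 0 = 0


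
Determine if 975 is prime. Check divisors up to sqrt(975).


975 / 3 = 325 (exact division)
975 is NOT prime.

No, 975 is not prime


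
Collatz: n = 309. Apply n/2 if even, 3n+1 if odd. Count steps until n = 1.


309 → 928 → 464 → 232 → 116 → 58 → 29 → 88 → 44 → 22 → 11 → 34 → 17 → 52 → 26 → 13 → 40 → 20 → 10 → 5 → 16 → 8 → 4 → 2 → 1
Total steps = 24

24 steps


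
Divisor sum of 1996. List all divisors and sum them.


Divisors of 1996: 1, 2, 4, 499, 998, 1996
Sum = 1 + 2 + 4 + 499 + 998 + 1996 = 3500

σ(1996) = 3500


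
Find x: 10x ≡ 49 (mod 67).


GCD(10, 67) = 1, unique solution
a^(-1) mod 67 = 47
x = 47 * 49 mod 67 = 25

x ≡ 25 (mod 67)


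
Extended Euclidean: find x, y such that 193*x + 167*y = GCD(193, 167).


Tabular extended Euclidean (each row: r = 193*s + 167*t):
r=193, s=1, t=0
r=167, s=0, t=1
q=1: r=26, s=1, t=-1   [193*(1) + 167*(-1) = 26]
q=6: r=11, s=-6, t=7   [193*(-6) + 167*(7) = 11]
q=2: r=4, s=13, t=-15   [193*(13) + 167*(-15) = 4]
q=2: r=3, s=-32, t=37   [193*(-32) + 167*(37) = 3]
q=1: r=1, s=45, t=-52   [193*(45) + 167*(-52) = 1]
q=3: r=0, s=-167, t=193   [193*(-167) + 167*(193) = 0]
GCD = 1; from the row with r=1: x=45, y=-52
Check: 193*(45) + 167*(-52) = 8685 - 8684 = 1

GCD = 1, x = 45, y = -52


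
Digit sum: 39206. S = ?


3 + 9 + 2 + 0 + 6 = 20


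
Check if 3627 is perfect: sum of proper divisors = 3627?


Proper divisors of 3627: 1, 3, 9, 13, 31, 39, 93, 117, 279, 403, 1209
Sum = 1 + 3 + 9 + 13 + 31 + 39 + 93 + 117 + 279 + 403 + 1209 = 2197

No, 3627 is not perfect (2197 ≠ 3627)


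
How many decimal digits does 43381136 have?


43381136 has 8 digits in base 10
floor(log10(43381136)) + 1 = floor(7.6373) + 1 = 8

8 digits (base 10)


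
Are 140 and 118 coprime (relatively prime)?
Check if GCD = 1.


Euclidean algorithm:
140 = 1 * 118 + 22
118 = 5 * 22 + 8
22 = 2 * 8 + 6
8 = 1 * 6 + 2
6 = 3 * 2 + 0
GCD(140, 118) = 2

No, not coprime (GCD = 2)


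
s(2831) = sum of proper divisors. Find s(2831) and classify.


Proper divisors: 1, 19, 149
Sum = 1 + 19 + 149 = 169
169 < 2831 → deficient

s(2831) = 169 (deficient)


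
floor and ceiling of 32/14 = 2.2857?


32/14 = 2.2857
floor = 2
ceil = 3

floor = 2, ceil = 3


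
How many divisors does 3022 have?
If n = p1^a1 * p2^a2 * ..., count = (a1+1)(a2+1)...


3022 = 2^1 × 1511^1
d(3022) = (1+1) × (1+1) = 4

4 divisors


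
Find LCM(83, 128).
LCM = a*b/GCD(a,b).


GCD(83, 128) = 1
LCM = 83*128/1 = 10624/1 = 10624

LCM = 10624


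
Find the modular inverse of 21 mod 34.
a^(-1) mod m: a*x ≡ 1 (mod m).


Use the extended Euclidean algorithm on (34, 21); each row r = 34*s + 21*t:
r=34, s=1, t=0
r=21, s=0, t=1
q=1: r=13, s=1, t=-1   [34*(1) + 21*(-1) = 13]
q=1: r=8, s=-1, t=2   [34*(-1) + 21*(2) = 8]
q=1: r=5, s=2, t=-3   [34*(2) + 21*(-3) = 5]
q=1: r=3, s=-3, t=5   [34*(-3) + 21*(5) = 3]
q=1: r=2, s=5, t=-8   [34*(5) + 21*(-8) = 2]
q=1: r=1, s=-8, t=13   [34*(-8) + 21*(13) = 1]
q=2: r=0, s=21, t=-34   [34*(21) + 21*(-34) = 0]
GCD = 1 with t = 13, so 21*(13) ≡ 1 (mod 34)
Inverse = 13 mod 34 = 13
Check: 21 * 13 = 273 ≡ 1 (mod 34)

21^(-1) ≡ 13 (mod 34)


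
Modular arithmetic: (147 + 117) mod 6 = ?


147 + 117 = 264
264 mod 6 = 0


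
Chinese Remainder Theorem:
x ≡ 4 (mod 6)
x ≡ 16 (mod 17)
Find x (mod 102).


M = 6*17 = 102
M1 = M/6 = 17, M2 = M/17 = 6
M1^(-1) mod 6 = 5, M2^(-1) mod 17 = 3
x = 4*17*5 + 16*6*3 = 628
628 mod 102 = 16
Check: 16 mod 6 = 4 ✓, 16 mod 17 = 16 ✓

x ≡ 16 (mod 102)


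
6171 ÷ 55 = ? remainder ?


6171 = 55 * 112 + 11
Check: 6160 + 11 = 6171

q = 112, r = 11


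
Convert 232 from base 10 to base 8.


232 (base 10) = 232 (decimal)
232 (decimal) = 350 (base 8)


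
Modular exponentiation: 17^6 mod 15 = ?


17^1 mod 15 = 2
17^2 mod 15 = 4
17^3 mod 15 = 8
17^4 mod 15 = 1
17^5 mod 15 = 2
17^6 mod 15 = 4


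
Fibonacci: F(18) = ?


Sequence: 1, 1, 2, 3, 5, 8, 13, 21, 34, 55, 89, 144, 233, 377, 610, 987, 1597, 2584
F(18) = 2584


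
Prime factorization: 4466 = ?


4466 / 2 = 2233
2233 / 7 = 319
319 / 11 = 29
29 / 29 = 1
4466 = 2 × 7 × 11 × 29


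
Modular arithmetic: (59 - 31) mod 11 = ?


59 - 31 = 28
28 mod 11 = 6


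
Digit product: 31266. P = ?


3 × 1 × 2 × 6 × 6 = 216


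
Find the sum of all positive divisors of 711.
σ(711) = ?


Divisors of 711: 1, 3, 9, 79, 237, 711
Sum = 1 + 3 + 9 + 79 + 237 + 711 = 1040

σ(711) = 1040


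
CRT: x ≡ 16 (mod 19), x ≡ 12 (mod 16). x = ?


M = 19*16 = 304
M1 = M/19 = 16, M2 = M/16 = 19
M1^(-1) mod 19 = 6, M2^(-1) mod 16 = 11
x = 16*16*6 + 12*19*11 = 4044
4044 mod 304 = 92
Check: 92 mod 19 = 16 ✓, 92 mod 16 = 12 ✓

x ≡ 92 (mod 304)


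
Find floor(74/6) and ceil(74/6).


74/6 = 12.3333
floor = 12
ceil = 13

floor = 12, ceil = 13


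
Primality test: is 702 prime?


702 / 2 = 351 (exact division)
702 is NOT prime.

No, 702 is not prime


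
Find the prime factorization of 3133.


3133 / 13 = 241
241 / 241 = 1
3133 = 13 × 241


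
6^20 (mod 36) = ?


6^1 mod 36 = 6
6^2 mod 36 = 0
6^3 mod 36 = 0
6^4 mod 36 = 0
6^5 mod 36 = 0
6^6 mod 36 = 0
6^7 mod 36 = 0
6^8 mod 36 = 0
6^9 mod 36 = 0
6^10 mod 36 = 0
6^11 mod 36 = 0
6^12 mod 36 = 0
6^13 mod 36 = 0
6^14 mod 36 = 0
6^15 mod 36 = 0
6^16 mod 36 = 0
6^17 mod 36 = 0
6^18 mod 36 = 0
6^19 mod 36 = 0
6^20 mod 36 = 0


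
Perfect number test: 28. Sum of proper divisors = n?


Proper divisors of 28: 1, 2, 4, 7, 14
Sum = 1 + 2 + 4 + 7 + 14 = 28

Yes, 28 is perfect (28 = 28)


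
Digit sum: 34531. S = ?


3 + 4 + 5 + 3 + 1 = 16


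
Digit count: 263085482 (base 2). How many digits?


263085482 in base 2 = 1111101011100101110110101010
Number of digits = 28

28 digits (base 2)


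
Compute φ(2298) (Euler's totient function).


2298 = 2 × 3 × 383
Prime factors: 2, 3, 383
φ(2298) = 2298 × (1-1/2) × (1-1/3) × (1-1/383)
= 2298 × 1/2 × 2/3 × 382/383 = 764

φ(2298) = 764


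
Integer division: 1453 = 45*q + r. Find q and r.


1453 = 45 * 32 + 13
Check: 1440 + 13 = 1453

q = 32, r = 13


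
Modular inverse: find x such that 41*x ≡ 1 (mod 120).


Use the extended Euclidean algorithm on (120, 41); each row r = 120*s + 41*t:
r=120, s=1, t=0
r=41, s=0, t=1
q=2: r=38, s=1, t=-2   [120*(1) + 41*(-2) = 38]
q=1: r=3, s=-1, t=3   [120*(-1) + 41*(3) = 3]
q=12: r=2, s=13, t=-38   [120*(13) + 41*(-38) = 2]
q=1: r=1, s=-14, t=41   [120*(-14) + 41*(41) = 1]
q=2: r=0, s=41, t=-120   [120*(41) + 41*(-120) = 0]
GCD = 1 with t = 41, so 41*(41) ≡ 1 (mod 120)
Inverse = 41 mod 120 = 41
Check: 41 * 41 = 1681 ≡ 1 (mod 120)

41^(-1) ≡ 41 (mod 120)


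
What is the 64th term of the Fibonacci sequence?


Sequence: 1, 1, 2, 3, 5, 8, 13, 21, 34, 55, 89, 144, 233, 377, 610, 987, 1597, 2584, 4181, 6765, 10946, 17711, 28657, 46368, 75025, 121393, 196418, 317811, 514229, 832040, 1346269, 2178309, 3524578, 5702887, 9227465, 14930352, 24157817, 39088169, 63245986, 102334155, 165580141, 267914296, 433494437, 701408733, 1134903170, 1836311903, 2971215073, 4807526976, 7778742049, 12586269025, 20365011074, 32951280099, 53316291173, 86267571272, 139583862445, 225851433717, 365435296162, 591286729879, 956722026041, 1548008755920, 2504730781961, 4052739537881, 6557470319842, 10610209857723
F(64) = 10610209857723


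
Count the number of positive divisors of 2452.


2452 = 2^2 × 613^1
d(2452) = (2+1) × (1+1) = 6

6 divisors


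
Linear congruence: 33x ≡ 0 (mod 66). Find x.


GCD(33, 66) = 33 divides 0
Divide: 1x ≡ 0 (mod 2)
x ≡ 0 (mod 2)


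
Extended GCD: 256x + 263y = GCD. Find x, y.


Tabular extended Euclidean (each row: r = 256*s + 263*t):
r=256, s=1, t=0
r=263, s=0, t=1
q=0: r=256, s=1, t=0   [256*(1) + 263*(0) = 256]
q=1: r=7, s=-1, t=1   [256*(-1) + 263*(1) = 7]
q=36: r=4, s=37, t=-36   [256*(37) + 263*(-36) = 4]
q=1: r=3, s=-38, t=37   [256*(-38) + 263*(37) = 3]
q=1: r=1, s=75, t=-73   [256*(75) + 263*(-73) = 1]
q=3: r=0, s=-263, t=256   [256*(-263) + 263*(256) = 0]
GCD = 1; from the row with r=1: x=75, y=-73
Check: 256*(75) + 263*(-73) = 19200 - 19199 = 1

GCD = 1, x = 75, y = -73


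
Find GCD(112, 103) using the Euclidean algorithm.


112 = 1 * 103 + 9
103 = 11 * 9 + 4
9 = 2 * 4 + 1
4 = 4 * 1 + 0
GCD = 1


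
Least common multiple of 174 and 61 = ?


GCD(174, 61) = 1
LCM = 174*61/1 = 10614/1 = 10614

LCM = 10614


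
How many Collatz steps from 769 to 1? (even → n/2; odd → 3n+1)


769 → 2308 → 1154 → 577 → 1732 → 866 → 433 → 1300 → 650 → 325 → 976 → 488 → 244 → 122 → 61 → 184 → 92 → 46 → 23 → 70 → 35 → 106 → 53 → 160 → 80 → 40 → 20 → 10 → 5 → 16 → 8 → 4 → 2 → 1
Total steps = 33

33 steps


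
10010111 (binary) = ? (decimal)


10010111 (base 2) = 151 (decimal)
151 (decimal) = 151 (base 10)


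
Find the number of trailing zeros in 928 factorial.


floor(928/5) = 185
floor(928/25) = 37
floor(928/125) = 7
floor(928/625) = 1
Total = 230

230 trailing zeros


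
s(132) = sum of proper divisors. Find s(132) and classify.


Proper divisors: 1, 2, 3, 4, 6, 11, 12, 22, 33, 44, 66
Sum = 1 + 2 + 3 + 4 + 6 + 11 + 12 + 22 + 33 + 44 + 66 = 204
204 > 132 → abundant

s(132) = 204 (abundant)


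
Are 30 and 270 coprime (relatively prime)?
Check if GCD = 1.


Euclidean algorithm:
270 = 9 * 30 + 0
GCD(30, 270) = 30

No, not coprime (GCD = 30)


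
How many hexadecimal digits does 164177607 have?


164177607 in base 16 = 9C926C7
Number of digits = 7

7 digits (base 16)


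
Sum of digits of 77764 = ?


7 + 7 + 7 + 6 + 4 = 31


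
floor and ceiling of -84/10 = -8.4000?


-84/10 = -8.4000
floor = -9
ceil = -8

floor = -9, ceil = -8


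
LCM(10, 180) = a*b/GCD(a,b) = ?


GCD(10, 180) = 10
LCM = 10*180/10 = 1800/10 = 180

LCM = 180


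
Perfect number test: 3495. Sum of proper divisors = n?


Proper divisors of 3495: 1, 3, 5, 15, 233, 699, 1165
Sum = 1 + 3 + 5 + 15 + 233 + 699 + 1165 = 2121

No, 3495 is not perfect (2121 ≠ 3495)


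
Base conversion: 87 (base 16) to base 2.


87 (base 16) = 135 (decimal)
135 (decimal) = 10000111 (base 2)


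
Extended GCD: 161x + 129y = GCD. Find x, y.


Tabular extended Euclidean (each row: r = 161*s + 129*t):
r=161, s=1, t=0
r=129, s=0, t=1
q=1: r=32, s=1, t=-1   [161*(1) + 129*(-1) = 32]
q=4: r=1, s=-4, t=5   [161*(-4) + 129*(5) = 1]
q=32: r=0, s=129, t=-161   [161*(129) + 129*(-161) = 0]
GCD = 1; from the row with r=1: x=-4, y=5
Check: 161*(-4) + 129*(5) = -644 + 645 = 1

GCD = 1, x = -4, y = 5


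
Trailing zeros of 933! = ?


floor(933/5) = 186
floor(933/25) = 37
floor(933/125) = 7
floor(933/625) = 1
Total = 231

231 trailing zeros


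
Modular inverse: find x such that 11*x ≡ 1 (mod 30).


Use the extended Euclidean algorithm on (30, 11); each row r = 30*s + 11*t:
r=30, s=1, t=0
r=11, s=0, t=1
q=2: r=8, s=1, t=-2   [30*(1) + 11*(-2) = 8]
q=1: r=3, s=-1, t=3   [30*(-1) + 11*(3) = 3]
q=2: r=2, s=3, t=-8   [30*(3) + 11*(-8) = 2]
q=1: r=1, s=-4, t=11   [30*(-4) + 11*(11) = 1]
q=2: r=0, s=11, t=-30   [30*(11) + 11*(-30) = 0]
GCD = 1 with t = 11, so 11*(11) ≡ 1 (mod 30)
Inverse = 11 mod 30 = 11
Check: 11 * 11 = 121 ≡ 1 (mod 30)

11^(-1) ≡ 11 (mod 30)


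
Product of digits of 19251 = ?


1 × 9 × 2 × 5 × 1 = 90


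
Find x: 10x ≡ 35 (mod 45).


GCD(10, 45) = 5 divides 35
Divide: 2x ≡ 7 (mod 9)
x ≡ 8 (mod 9)


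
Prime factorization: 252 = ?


252 / 2 = 126
126 / 2 = 63
63 / 3 = 21
21 / 3 = 7
7 / 7 = 1
252 = 2^2 × 3^2 × 7


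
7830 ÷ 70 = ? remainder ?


7830 = 70 * 111 + 60
Check: 7770 + 60 = 7830

q = 111, r = 60


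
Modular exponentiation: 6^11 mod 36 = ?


6^1 mod 36 = 6
6^2 mod 36 = 0
6^3 mod 36 = 0
6^4 mod 36 = 0
6^5 mod 36 = 0
6^6 mod 36 = 0
6^7 mod 36 = 0
6^8 mod 36 = 0
6^9 mod 36 = 0
6^10 mod 36 = 0
6^11 mod 36 = 0


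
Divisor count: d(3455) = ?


3455 = 5^1 × 691^1
d(3455) = (1+1) × (1+1) = 4

4 divisors


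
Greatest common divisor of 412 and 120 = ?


412 = 3 * 120 + 52
120 = 2 * 52 + 16
52 = 3 * 16 + 4
16 = 4 * 4 + 0
GCD = 4


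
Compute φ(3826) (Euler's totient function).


3826 = 2 × 1913
Prime factors: 2, 1913
φ(3826) = 3826 × (1-1/2) × (1-1/1913)
= 3826 × 1/2 × 1912/1913 = 1912

φ(3826) = 1912


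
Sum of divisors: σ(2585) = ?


Divisors of 2585: 1, 5, 11, 47, 55, 235, 517, 2585
Sum = 1 + 5 + 11 + 47 + 55 + 235 + 517 + 2585 = 3456

σ(2585) = 3456


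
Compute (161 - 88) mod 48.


161 - 88 = 73
73 mod 48 = 25


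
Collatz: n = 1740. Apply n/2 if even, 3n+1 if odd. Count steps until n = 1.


1740 → 870 → 435 → 1306 → 653 → 1960 → 980 → 490 → 245 → 736 → 368 → 184 → 92 → 46 → 23 → 70 → 35 → 106 → 53 → 160 → 80 → 40 → 20 → 10 → 5 → 16 → 8 → 4 → 2 → 1
Total steps = 29

29 steps


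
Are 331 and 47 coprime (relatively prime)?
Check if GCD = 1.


Euclidean algorithm:
331 = 7 * 47 + 2
47 = 23 * 2 + 1
2 = 2 * 1 + 0
GCD(331, 47) = 1

Yes, coprime (GCD = 1)


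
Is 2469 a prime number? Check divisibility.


2469 / 3 = 823 (exact division)
2469 is NOT prime.

No, 2469 is not prime


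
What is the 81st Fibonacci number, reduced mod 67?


F(k) mod 67 for k=1..81:
1, 1, 2, 3, 5, 8, 13, 21, 34, 55, 22, 10, 32, 42, 7, 49, 56, 38, 27, 65, 25, 23, 48, 4, 52, 56, 41, 30, 4, 34, 38, 5, 43, 48, 24, 5, 29, 34, 63, 30, 26, 56, 15, 4, 19, 23, 42, 65, 40, 38, 11, 49, 60, 42, 35, 10, 45, 55, 33, 21, 54, 8, 62, 3, 65, 1, 66, 0, 66, 66, 65, 64, 62, 59, 54, 46, 33, 12, 45, 57, 35
F(81) mod 67 = 35


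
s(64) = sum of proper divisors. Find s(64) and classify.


Proper divisors: 1, 2, 4, 8, 16, 32
Sum = 1 + 2 + 4 + 8 + 16 + 32 = 63
63 < 64 → deficient

s(64) = 63 (deficient)


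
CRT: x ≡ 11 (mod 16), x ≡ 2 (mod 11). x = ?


M = 16*11 = 176
M1 = M/16 = 11, M2 = M/11 = 16
M1^(-1) mod 16 = 3, M2^(-1) mod 11 = 9
x = 11*11*3 + 2*16*9 = 651
651 mod 176 = 123
Check: 123 mod 16 = 11 ✓, 123 mod 11 = 2 ✓

x ≡ 123 (mod 176)


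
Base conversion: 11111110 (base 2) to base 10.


11111110 (base 2) = 254 (decimal)
254 (decimal) = 254 (base 10)


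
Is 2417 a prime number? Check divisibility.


Check divisors up to sqrt(2417) = 49.1630
No divisors found.
2417 is prime.

Yes, 2417 is prime


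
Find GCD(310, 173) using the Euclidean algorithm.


310 = 1 * 173 + 137
173 = 1 * 137 + 36
137 = 3 * 36 + 29
36 = 1 * 29 + 7
29 = 4 * 7 + 1
7 = 7 * 1 + 0
GCD = 1


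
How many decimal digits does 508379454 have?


508379454 has 9 digits in base 10
floor(log10(508379454)) + 1 = floor(8.7062) + 1 = 9

9 digits (base 10)


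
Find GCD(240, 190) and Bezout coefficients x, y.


Tabular extended Euclidean (each row: r = 240*s + 190*t):
r=240, s=1, t=0
r=190, s=0, t=1
q=1: r=50, s=1, t=-1   [240*(1) + 190*(-1) = 50]
q=3: r=40, s=-3, t=4   [240*(-3) + 190*(4) = 40]
q=1: r=10, s=4, t=-5   [240*(4) + 190*(-5) = 10]
q=4: r=0, s=-19, t=24   [240*(-19) + 190*(24) = 0]
GCD = 10; from the row with r=10: x=4, y=-5
Check: 240*(4) + 190*(-5) = 960 - 950 = 10

GCD = 10, x = 4, y = -5


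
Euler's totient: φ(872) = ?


872 = 2^3 × 109
Prime factors: 2, 109
φ(872) = 872 × (1-1/2) × (1-1/109)
= 872 × 1/2 × 108/109 = 432

φ(872) = 432


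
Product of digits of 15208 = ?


1 × 5 × 2 × 0 × 8 = 0


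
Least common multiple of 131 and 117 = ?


GCD(131, 117) = 1
LCM = 131*117/1 = 15327/1 = 15327

LCM = 15327


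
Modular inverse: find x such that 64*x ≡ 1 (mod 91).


Use the extended Euclidean algorithm on (91, 64); each row r = 91*s + 64*t:
r=91, s=1, t=0
r=64, s=0, t=1
q=1: r=27, s=1, t=-1   [91*(1) + 64*(-1) = 27]
q=2: r=10, s=-2, t=3   [91*(-2) + 64*(3) = 10]
q=2: r=7, s=5, t=-7   [91*(5) + 64*(-7) = 7]
q=1: r=3, s=-7, t=10   [91*(-7) + 64*(10) = 3]
q=2: r=1, s=19, t=-27   [91*(19) + 64*(-27) = 1]
q=3: r=0, s=-64, t=91   [91*(-64) + 64*(91) = 0]
GCD = 1 with t = -27, so 64*(-27) ≡ 1 (mod 91)
Inverse = -27 mod 91 = 64
Check: 64 * 64 = 4096 ≡ 1 (mod 91)

64^(-1) ≡ 64 (mod 91)


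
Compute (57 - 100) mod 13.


57 - 100 = -43
-43 mod 13 = 9


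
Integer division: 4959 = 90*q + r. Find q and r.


4959 = 90 * 55 + 9
Check: 4950 + 9 = 4959

q = 55, r = 9


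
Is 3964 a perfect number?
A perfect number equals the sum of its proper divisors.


Proper divisors of 3964: 1, 2, 4, 991, 1982
Sum = 1 + 2 + 4 + 991 + 1982 = 2980

No, 3964 is not perfect (2980 ≠ 3964)


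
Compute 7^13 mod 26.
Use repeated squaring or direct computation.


7^1 mod 26 = 7
7^2 mod 26 = 23
7^3 mod 26 = 5
7^4 mod 26 = 9
7^5 mod 26 = 11
7^6 mod 26 = 25
7^7 mod 26 = 19
7^8 mod 26 = 3
7^9 mod 26 = 21
7^10 mod 26 = 17
7^11 mod 26 = 15
7^12 mod 26 = 1
7^13 mod 26 = 7


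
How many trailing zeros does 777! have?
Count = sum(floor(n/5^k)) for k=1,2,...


floor(777/5) = 155
floor(777/25) = 31
floor(777/125) = 6
floor(777/625) = 1
Total = 193

193 trailing zeros


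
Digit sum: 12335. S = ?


1 + 2 + 3 + 3 + 5 = 14


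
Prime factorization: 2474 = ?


2474 / 2 = 1237
1237 / 1237 = 1
2474 = 2 × 1237


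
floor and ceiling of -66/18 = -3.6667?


-66/18 = -3.6667
floor = -4
ceil = -3

floor = -4, ceil = -3


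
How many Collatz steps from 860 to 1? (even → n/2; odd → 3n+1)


860 → 430 → 215 → 646 → 323 → 970 → 485 → 1456 → 728 → 364 → 182 → 91 → 274 → 137 → 412 → 206 → 103 → 310 → 155 → 466 → 233 → 700 → 350 → 175 → 526 → 263 → 790 → 395 → 1186 → 593 → 1780 → 890 → 445 → 1336 → 668 → 334 → 167 → 502 → 251 → 754 → 377 → 1132 → 566 → 283 → 850 → 425 → 1276 → 638 → 319 → 958 → 479 → 1438 → 719 → 2158 → 1079 → 3238 → 1619 → 4858 → 2429 → 7288 → 3644 → 1822 → 911 → 2734 → 1367 → 4102 → 2051 → 6154 → 3077 → 9232 → 4616 → 2308 → 1154 → 577 → 1732 → 866 → 433 → 1300 → 650 → 325 → 976 → 488 → 244 → 122 → 61 → 184 → 92 → 46 → 23 → 70 → 35 → 106 → 53 → 160 → 80 → 40 → 20 → 10 → 5 → 16 → 8 → 4 → 2 → 1
Total steps = 103

103 steps


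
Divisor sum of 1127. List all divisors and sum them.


Divisors of 1127: 1, 7, 23, 49, 161, 1127
Sum = 1 + 7 + 23 + 49 + 161 + 1127 = 1368

σ(1127) = 1368


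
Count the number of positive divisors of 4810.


4810 = 2^1 × 5^1 × 13^1 × 37^1
d(4810) = (1+1) × (1+1) × (1+1) × (1+1) = 16

16 divisors


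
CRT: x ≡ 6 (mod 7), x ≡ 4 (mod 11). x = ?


M = 7*11 = 77
M1 = M/7 = 11, M2 = M/11 = 7
M1^(-1) mod 7 = 2, M2^(-1) mod 11 = 8
x = 6*11*2 + 4*7*8 = 356
356 mod 77 = 48
Check: 48 mod 7 = 6 ✓, 48 mod 11 = 4 ✓

x ≡ 48 (mod 77)


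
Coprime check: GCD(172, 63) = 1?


Euclidean algorithm:
172 = 2 * 63 + 46
63 = 1 * 46 + 17
46 = 2 * 17 + 12
17 = 1 * 12 + 5
12 = 2 * 5 + 2
5 = 2 * 2 + 1
2 = 2 * 1 + 0
GCD(172, 63) = 1

Yes, coprime (GCD = 1)


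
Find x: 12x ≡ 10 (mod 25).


GCD(12, 25) = 1, unique solution
a^(-1) mod 25 = 23
x = 23 * 10 mod 25 = 5

x ≡ 5 (mod 25)


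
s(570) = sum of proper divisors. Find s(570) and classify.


Proper divisors: 1, 2, 3, 5, 6, 10, 15, 19, 30, 38, 57, 95, 114, 190, 285
Sum = 1 + 2 + 3 + 5 + 6 + 10 + 15 + 19 + 30 + 38 + 57 + 95 + 114 + 190 + 285 = 870
870 > 570 → abundant

s(570) = 870 (abundant)


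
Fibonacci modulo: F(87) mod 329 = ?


F(k) mod 329 for k=1..87:
1, 1, 2, 3, 5, 8, 13, 21, 34, 55, 89, 144, 233, 48, 281, 0, 281, 281, 233, 185, 89, 274, 34, 308, 13, 321, 5, 326, 2, 328, 1, 0, 1, 1, 2, 3, 5, 8, 13, 21, 34, 55, 89, 144, 233, 48, 281, 0, 281, 281, 233, 185, 89, 274, 34, 308, 13, 321, 5, 326, 2, 328, 1, 0, 1, 1, 2, 3, 5, 8, 13, 21, 34, 55, 89, 144, 233, 48, 281, 0, 281, 281, 233, 185, 89, 274, 34
F(87) mod 329 = 34


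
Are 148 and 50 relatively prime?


Euclidean algorithm:
148 = 2 * 50 + 48
50 = 1 * 48 + 2
48 = 24 * 2 + 0
GCD(148, 50) = 2

No, not coprime (GCD = 2)


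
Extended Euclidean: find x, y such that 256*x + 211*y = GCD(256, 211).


Tabular extended Euclidean (each row: r = 256*s + 211*t):
r=256, s=1, t=0
r=211, s=0, t=1
q=1: r=45, s=1, t=-1   [256*(1) + 211*(-1) = 45]
q=4: r=31, s=-4, t=5   [256*(-4) + 211*(5) = 31]
q=1: r=14, s=5, t=-6   [256*(5) + 211*(-6) = 14]
q=2: r=3, s=-14, t=17   [256*(-14) + 211*(17) = 3]
q=4: r=2, s=61, t=-74   [256*(61) + 211*(-74) = 2]
q=1: r=1, s=-75, t=91   [256*(-75) + 211*(91) = 1]
q=2: r=0, s=211, t=-256   [256*(211) + 211*(-256) = 0]
GCD = 1; from the row with r=1: x=-75, y=91
Check: 256*(-75) + 211*(91) = -19200 + 19201 = 1

GCD = 1, x = -75, y = 91


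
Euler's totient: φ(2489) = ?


2489 = 19 × 131
Prime factors: 19, 131
φ(2489) = 2489 × (1-1/19) × (1-1/131)
= 2489 × 18/19 × 130/131 = 2340

φ(2489) = 2340


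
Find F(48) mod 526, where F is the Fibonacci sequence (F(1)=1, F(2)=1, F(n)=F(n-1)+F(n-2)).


F(k) mod 526 for k=1..48:
1, 1, 2, 3, 5, 8, 13, 21, 34, 55, 89, 144, 233, 377, 84, 461, 19, 480, 499, 453, 426, 353, 253, 80, 333, 413, 220, 107, 327, 434, 235, 143, 378, 521, 373, 368, 215, 57, 272, 329, 75, 404, 479, 357, 310, 141, 451, 66
F(48) mod 526 = 66


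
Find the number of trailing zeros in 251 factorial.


floor(251/5) = 50
floor(251/25) = 10
floor(251/125) = 2
Total = 62

62 trailing zeros


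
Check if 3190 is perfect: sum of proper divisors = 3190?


Proper divisors of 3190: 1, 2, 5, 10, 11, 22, 29, 55, 58, 110, 145, 290, 319, 638, 1595
Sum = 1 + 2 + 5 + 10 + 11 + 22 + 29 + 55 + 58 + 110 + 145 + 290 + 319 + 638 + 1595 = 3290

No, 3190 is not perfect (3290 ≠ 3190)


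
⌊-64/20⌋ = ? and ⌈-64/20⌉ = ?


-64/20 = -3.2000
floor = -4
ceil = -3

floor = -4, ceil = -3


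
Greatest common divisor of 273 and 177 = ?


273 = 1 * 177 + 96
177 = 1 * 96 + 81
96 = 1 * 81 + 15
81 = 5 * 15 + 6
15 = 2 * 6 + 3
6 = 2 * 3 + 0
GCD = 3


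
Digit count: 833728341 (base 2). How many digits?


833728341 in base 2 = 110001101100011010111101010101
Number of digits = 30

30 digits (base 2)


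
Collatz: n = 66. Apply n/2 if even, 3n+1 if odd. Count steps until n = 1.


66 → 33 → 100 → 50 → 25 → 76 → 38 → 19 → 58 → 29 → 88 → 44 → 22 → 11 → 34 → 17 → 52 → 26 → 13 → 40 → 20 → 10 → 5 → 16 → 8 → 4 → 2 → 1
Total steps = 27

27 steps
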